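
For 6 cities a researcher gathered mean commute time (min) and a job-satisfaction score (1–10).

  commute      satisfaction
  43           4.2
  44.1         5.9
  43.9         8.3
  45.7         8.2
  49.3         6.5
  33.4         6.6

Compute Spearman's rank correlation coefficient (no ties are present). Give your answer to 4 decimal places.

0.0857

Rank commute: 2, 4, 3, 5, 6, 1
Rank satisfaction: 1, 2, 6, 5, 3, 4
d = rank(commute) − rank(satisfaction): 1, 2, -3, 0, 3, -3; Σd² = 32
ρ = 1 − 6Σd² / [n(n²−1)] = 1 − 6×32 / (6×35) = 1 − 192/210 ≈ 0.0857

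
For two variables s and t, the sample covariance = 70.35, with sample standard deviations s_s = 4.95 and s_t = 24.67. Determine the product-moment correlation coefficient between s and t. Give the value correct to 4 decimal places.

r = Cov(s,t) / (s_s · s_t) = 70.35 / (4.95 × 24.67)
  = 70.35 / 122.1165 ≈ 0.5761

0.5761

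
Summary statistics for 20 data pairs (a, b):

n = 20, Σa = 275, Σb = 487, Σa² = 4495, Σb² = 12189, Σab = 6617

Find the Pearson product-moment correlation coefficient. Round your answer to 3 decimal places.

r = (nΣab − ΣaΣb) / √[(nΣa² − (Σa)²)(nΣb² − (Σb)²)]
Numerator: 20×6617 − 275×487 = -1585
Denominator: √[(89900 − 75625)(243780 − 237169)] = √[14275 × 6611] = 9714.5265
r = -1585 / 9714.5265 ≈ -0.163

-0.163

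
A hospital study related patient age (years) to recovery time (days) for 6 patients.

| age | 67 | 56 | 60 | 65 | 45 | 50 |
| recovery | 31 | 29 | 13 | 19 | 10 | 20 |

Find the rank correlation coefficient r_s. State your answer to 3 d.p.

Rank age: 6, 3, 4, 5, 1, 2
Rank recovery: 6, 5, 2, 3, 1, 4
d = rank(age) − rank(recovery): 0, -2, 2, 2, 0, -2; Σd² = 16
ρ = 1 − 6Σd² / [n(n²−1)] = 1 − 6×16 / (6×35) = 1 − 96/210 ≈ 0.543

0.543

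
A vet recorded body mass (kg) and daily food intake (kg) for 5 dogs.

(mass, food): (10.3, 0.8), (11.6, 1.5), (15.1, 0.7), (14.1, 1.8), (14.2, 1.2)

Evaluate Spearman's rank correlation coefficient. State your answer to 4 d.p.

-0.3000

Rank mass: 1, 2, 5, 3, 4
Rank food: 2, 4, 1, 5, 3
d = rank(mass) − rank(food): -1, -2, 4, -2, 1; Σd² = 26
ρ = 1 − 6Σd² / [n(n²−1)] = 1 − 6×26 / (5×24) = 1 − 156/120 ≈ -0.3000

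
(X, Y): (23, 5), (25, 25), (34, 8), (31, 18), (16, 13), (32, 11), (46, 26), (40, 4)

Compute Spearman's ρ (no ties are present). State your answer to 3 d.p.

0.024

Rank X: 2, 3, 6, 4, 1, 5, 8, 7
Rank Y: 2, 7, 3, 6, 5, 4, 8, 1
d = rank(X) − rank(Y): 0, -4, 3, -2, -4, 1, 0, 6; Σd² = 82
ρ = 1 − 6Σd² / [n(n²−1)] = 1 − 6×82 / (8×63) = 1 − 492/504 ≈ 0.024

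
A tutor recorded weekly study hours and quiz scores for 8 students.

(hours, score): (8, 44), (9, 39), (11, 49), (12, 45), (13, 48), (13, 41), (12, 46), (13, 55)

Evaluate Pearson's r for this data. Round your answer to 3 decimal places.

0.469

n = 8, Σx = 91, Σy = 367, Σx² = 1061, Σy² = 17009, Σxy = 4206
nΣxy − ΣxΣy = 33648 − 33397 = 251
nΣx² − (Σx)² = 8488 − 8281 = 207; nΣy² − (Σy)² = 136072 − 134689 = 1383
r = 251 / √(207 × 1383) = 251 / 535.0523 ≈ 0.469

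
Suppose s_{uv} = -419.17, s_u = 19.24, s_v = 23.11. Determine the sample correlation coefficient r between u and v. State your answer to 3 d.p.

-0.943

r = Cov(u,v) / (s_u · s_v) = -419.17 / (19.24 × 23.11)
  = -419.17 / 444.6364 ≈ -0.943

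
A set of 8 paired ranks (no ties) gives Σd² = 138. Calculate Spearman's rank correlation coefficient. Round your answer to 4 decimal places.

-0.6429

ρ = 1 − 6Σd² / [n(n²−1)] = 1 − 6×138 / (8×63)
  = 1 − 828/504 = 1 − 1.64286 ≈ -0.6429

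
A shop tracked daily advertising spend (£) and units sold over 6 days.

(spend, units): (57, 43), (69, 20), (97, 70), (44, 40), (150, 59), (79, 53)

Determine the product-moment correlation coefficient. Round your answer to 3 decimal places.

0.569

n = 6, Σx = 496, Σy = 285, Σx² = 48096, Σy² = 15039, Σxy = 25418
nΣxy − ΣxΣy = 152508 − 141360 = 11148
nΣx² − (Σx)² = 288576 − 246016 = 42560; nΣy² − (Σy)² = 90234 − 81225 = 9009
r = 11148 / √(42560 × 9009) = 11148 / 19581.1910 ≈ 0.569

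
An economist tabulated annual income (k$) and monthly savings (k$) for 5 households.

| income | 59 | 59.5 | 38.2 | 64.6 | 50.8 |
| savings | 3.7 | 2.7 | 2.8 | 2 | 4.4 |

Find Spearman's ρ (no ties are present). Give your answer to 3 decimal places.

Rank income: 3, 4, 1, 5, 2
Rank savings: 4, 2, 3, 1, 5
d = rank(income) − rank(savings): -1, 2, -2, 4, -3; Σd² = 34
ρ = 1 − 6Σd² / [n(n²−1)] = 1 − 6×34 / (5×24) = 1 − 204/120 ≈ -0.700

-0.700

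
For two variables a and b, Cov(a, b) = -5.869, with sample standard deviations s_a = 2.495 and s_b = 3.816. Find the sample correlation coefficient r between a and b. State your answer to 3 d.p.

-0.616

r = Cov(a,b) / (s_a · s_b) = -5.869 / (2.495 × 3.816)
  = -5.869 / 9.5209 ≈ -0.616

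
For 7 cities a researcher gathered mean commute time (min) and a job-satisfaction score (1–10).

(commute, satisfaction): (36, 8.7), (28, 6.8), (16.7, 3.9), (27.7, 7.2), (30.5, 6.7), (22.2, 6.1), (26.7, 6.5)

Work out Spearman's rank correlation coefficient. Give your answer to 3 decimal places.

Rank commute: 7, 5, 1, 4, 6, 2, 3
Rank satisfaction: 7, 5, 1, 6, 4, 2, 3
d = rank(commute) − rank(satisfaction): 0, 0, 0, -2, 2, 0, 0; Σd² = 8
ρ = 1 − 6Σd² / [n(n²−1)] = 1 − 6×8 / (7×48) = 1 − 48/336 ≈ 0.857

0.857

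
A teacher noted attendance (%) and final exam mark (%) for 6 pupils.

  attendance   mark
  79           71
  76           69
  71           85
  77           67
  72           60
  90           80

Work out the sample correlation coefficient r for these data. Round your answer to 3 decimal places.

n = 6, Σx = 465, Σy = 432, Σx² = 36271, Σy² = 31516, Σxy = 33567
nΣxy − ΣxΣy = 201402 − 200880 = 522
nΣx² − (Σx)² = 217626 − 216225 = 1401; nΣy² − (Σy)² = 189096 − 186624 = 2472
r = 522 / √(1401 × 2472) = 522 / 1860.9868 ≈ 0.280

0.280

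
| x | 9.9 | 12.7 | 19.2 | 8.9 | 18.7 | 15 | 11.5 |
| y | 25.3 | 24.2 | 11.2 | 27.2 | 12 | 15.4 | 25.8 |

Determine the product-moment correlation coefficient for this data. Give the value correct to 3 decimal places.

-0.968

n = 7, Σx = 95.9, Σy = 141.1, Σx² = 1414.09, Σy² = 3137.81, Σxy = 1767.03
nΣxy − ΣxΣy = 12369.21 − 13531.49 = -1162.28
nΣx² − (Σx)² = 9898.63 − 9196.81 = 701.82; nΣy² − (Σy)² = 21964.67 − 19909.21 = 2055.46
r = -1162.28 / √(701.82 × 2055.46) = -1162.28 / 1201.0674 ≈ -0.968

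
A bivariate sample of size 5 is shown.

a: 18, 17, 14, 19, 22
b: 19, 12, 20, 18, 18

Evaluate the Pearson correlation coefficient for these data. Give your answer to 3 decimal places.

-0.055

n = 5, Σa = 90, Σb = 87, Σa² = 1654, Σb² = 1553, Σab = 1564
nΣab − ΣaΣb = 7820 − 7830 = -10
nΣa² − (Σa)² = 8270 − 8100 = 170; nΣb² − (Σb)² = 7765 − 7569 = 196
r = -10 / √(170 × 196) = -10 / 182.5377 ≈ -0.055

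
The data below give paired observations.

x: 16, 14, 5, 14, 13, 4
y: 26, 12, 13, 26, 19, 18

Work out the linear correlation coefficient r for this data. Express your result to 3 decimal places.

0.500

n = 6, Σx = 66, Σy = 114, Σx² = 858, Σy² = 2350, Σxy = 1332
nΣxy − ΣxΣy = 7992 − 7524 = 468
nΣx² − (Σx)² = 5148 − 4356 = 792; nΣy² − (Σy)² = 14100 − 12996 = 1104
r = 468 / √(792 × 1104) = 468 / 935.0765 ≈ 0.500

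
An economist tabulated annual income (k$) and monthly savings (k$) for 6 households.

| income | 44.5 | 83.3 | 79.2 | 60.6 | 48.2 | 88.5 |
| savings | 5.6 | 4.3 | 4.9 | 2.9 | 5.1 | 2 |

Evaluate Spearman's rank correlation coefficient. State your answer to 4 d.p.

-0.8286

Rank income: 1, 5, 4, 3, 2, 6
Rank savings: 6, 3, 4, 2, 5, 1
d = rank(income) − rank(savings): -5, 2, 0, 1, -3, 5; Σd² = 64
ρ = 1 − 6Σd² / [n(n²−1)] = 1 − 6×64 / (6×35) = 1 − 384/210 ≈ -0.8286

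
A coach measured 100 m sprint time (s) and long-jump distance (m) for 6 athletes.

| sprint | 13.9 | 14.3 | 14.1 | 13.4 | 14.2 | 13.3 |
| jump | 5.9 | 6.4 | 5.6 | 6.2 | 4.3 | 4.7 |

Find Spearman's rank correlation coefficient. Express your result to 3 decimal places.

0.200

Rank sprint: 3, 6, 4, 2, 5, 1
Rank jump: 4, 6, 3, 5, 1, 2
d = rank(sprint) − rank(jump): -1, 0, 1, -3, 4, -1; Σd² = 28
ρ = 1 − 6Σd² / [n(n²−1)] = 1 − 6×28 / (6×35) = 1 − 168/210 ≈ 0.200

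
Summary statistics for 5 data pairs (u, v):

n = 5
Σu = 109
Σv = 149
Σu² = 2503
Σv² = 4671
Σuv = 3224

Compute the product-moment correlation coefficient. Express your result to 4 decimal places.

-0.1415

r = (nΣuv − ΣuΣv) / √[(nΣu² − (Σu)²)(nΣv² − (Σv)²)]
Numerator: 5×3224 − 109×149 = -121
Denominator: √[(12515 − 11881)(23355 − 22201)] = √[634 × 1154] = 855.3572
r = -121 / 855.3572 ≈ -0.1415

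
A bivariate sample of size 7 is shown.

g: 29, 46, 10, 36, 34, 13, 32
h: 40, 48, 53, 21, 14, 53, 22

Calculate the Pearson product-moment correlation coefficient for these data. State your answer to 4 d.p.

n = 7, Σg = 200, Σh = 251, Σg² = 6702, Σh² = 10643, Σgh = 6523
nΣgh − ΣgΣh = 45661 − 50200 = -4539
nΣg² − (Σg)² = 46914 − 40000 = 6914; nΣh² − (Σh)² = 74501 − 63001 = 11500
r = -4539 / √(6914 × 11500) = -4539 / 8916.8941 ≈ -0.5090

-0.5090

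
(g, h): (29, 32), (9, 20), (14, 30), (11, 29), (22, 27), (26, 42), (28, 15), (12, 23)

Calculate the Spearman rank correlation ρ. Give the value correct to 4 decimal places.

Rank g: 8, 1, 4, 2, 5, 6, 7, 3
Rank h: 7, 2, 6, 5, 4, 8, 1, 3
d = rank(g) − rank(h): 1, -1, -2, -3, 1, -2, 6, 0; Σd² = 56
ρ = 1 − 6Σd² / [n(n²−1)] = 1 − 6×56 / (8×63) = 1 − 336/504 ≈ 0.3333

0.3333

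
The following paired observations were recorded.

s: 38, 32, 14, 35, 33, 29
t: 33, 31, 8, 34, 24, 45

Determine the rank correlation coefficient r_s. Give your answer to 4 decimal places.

Rank s: 6, 3, 1, 5, 4, 2
Rank t: 4, 3, 1, 5, 2, 6
d = rank(s) − rank(t): 2, 0, 0, 0, 2, -4; Σd² = 24
ρ = 1 − 6Σd² / [n(n²−1)] = 1 − 6×24 / (6×35) = 1 − 144/210 ≈ 0.3143

0.3143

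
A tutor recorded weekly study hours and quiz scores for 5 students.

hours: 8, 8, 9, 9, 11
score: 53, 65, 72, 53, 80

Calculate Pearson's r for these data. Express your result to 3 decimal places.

0.724

n = 5, Σx = 45, Σy = 323, Σx² = 411, Σy² = 21427, Σxy = 2949
nΣxy − ΣxΣy = 14745 − 14535 = 210
nΣx² − (Σx)² = 2055 − 2025 = 30; nΣy² − (Σy)² = 107135 − 104329 = 2806
r = 210 / √(30 × 2806) = 210 / 290.1379 ≈ 0.724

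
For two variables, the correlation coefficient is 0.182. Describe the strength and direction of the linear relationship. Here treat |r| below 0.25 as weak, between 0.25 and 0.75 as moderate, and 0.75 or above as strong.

r = 0.182 > 0 so the relationship is positive.
|r| = 0.182, which falls in the weak range.

weak positive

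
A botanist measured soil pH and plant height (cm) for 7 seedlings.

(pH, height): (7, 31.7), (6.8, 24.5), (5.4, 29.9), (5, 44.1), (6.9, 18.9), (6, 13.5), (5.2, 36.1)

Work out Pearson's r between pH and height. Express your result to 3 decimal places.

-0.581

n = 7, Σx = 42.3, Σy = 198.7, Σx² = 260.05, Σy² = 6286.63, Σxy = 1169.59
nΣxy − ΣxΣy = 8187.13 − 8405.01 = -217.88
nΣx² − (Σx)² = 1820.35 − 1789.29 = 31.06; nΣy² − (Σy)² = 44006.41 − 39481.69 = 4524.72
r = -217.88 / √(31.06 × 4524.72) = -217.88 / 374.8837 ≈ -0.581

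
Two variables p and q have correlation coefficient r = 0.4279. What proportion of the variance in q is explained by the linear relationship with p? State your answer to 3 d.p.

r² = (0.4279)² = 0.183

0.183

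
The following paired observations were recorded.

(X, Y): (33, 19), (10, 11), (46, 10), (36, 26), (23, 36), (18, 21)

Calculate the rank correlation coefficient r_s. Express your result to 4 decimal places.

-0.1429

Rank X: 4, 1, 6, 5, 3, 2
Rank Y: 3, 2, 1, 5, 6, 4
d = rank(X) − rank(Y): 1, -1, 5, 0, -3, -2; Σd² = 40
ρ = 1 − 6Σd² / [n(n²−1)] = 1 − 6×40 / (6×35) = 1 − 240/210 ≈ -0.1429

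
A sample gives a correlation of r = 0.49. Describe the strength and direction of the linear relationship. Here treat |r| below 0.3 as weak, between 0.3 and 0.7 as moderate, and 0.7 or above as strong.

r = 0.49 > 0 so the relationship is positive.
|r| = 0.49, which falls in the moderate range.

moderate positive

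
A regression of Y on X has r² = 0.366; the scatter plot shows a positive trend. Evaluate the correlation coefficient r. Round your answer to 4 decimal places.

0.6050

|r| = √0.366 = 0.6050
The association is positive, so r = 0.6050.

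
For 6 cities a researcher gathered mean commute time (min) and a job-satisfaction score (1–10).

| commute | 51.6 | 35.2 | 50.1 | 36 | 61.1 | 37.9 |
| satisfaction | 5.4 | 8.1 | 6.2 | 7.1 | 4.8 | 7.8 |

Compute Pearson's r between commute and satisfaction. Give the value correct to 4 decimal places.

-0.9538

n = 6, Σx = 271.9, Σy = 39.4, Σx² = 12877.23, Σy² = 267.5, Σxy = 1718.88
nΣxy − ΣxΣy = 10313.28 − 10712.86 = -399.58
nΣx² − (Σx)² = 77263.38 − 73929.61 = 3333.77; nΣy² − (Σy)² = 1605 − 1552.36 = 52.64
r = -399.58 / √(3333.77 × 52.64) = -399.58 / 418.9149 ≈ -0.9538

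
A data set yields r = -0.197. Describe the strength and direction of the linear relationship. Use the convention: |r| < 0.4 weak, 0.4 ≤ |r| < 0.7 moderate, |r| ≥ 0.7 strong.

weak negative

r = -0.197 < 0 so the relationship is negative.
|r| = 0.197, which falls in the weak range.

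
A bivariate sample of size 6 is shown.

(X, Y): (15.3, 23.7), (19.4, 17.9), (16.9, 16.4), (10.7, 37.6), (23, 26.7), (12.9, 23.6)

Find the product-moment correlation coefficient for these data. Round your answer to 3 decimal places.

n = 6, ΣX = 98.2, ΣY = 145.9, ΣX² = 1705.96, ΣY² = 3834.67, ΣXY = 2307.89
nΣXY − ΣXΣY = 13847.34 − 14327.38 = -480.04
nΣX² − (ΣX)² = 10235.76 − 9643.24 = 592.52; nΣY² − (ΣY)² = 23008.02 − 21286.81 = 1721.21
r = -480.04 / √(592.52 × 1721.21) = -480.04 / 1009.8769 ≈ -0.475

-0.475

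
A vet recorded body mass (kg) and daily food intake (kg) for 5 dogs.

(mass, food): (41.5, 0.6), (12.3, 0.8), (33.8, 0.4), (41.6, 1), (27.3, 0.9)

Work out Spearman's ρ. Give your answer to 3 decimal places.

0.200

Rank mass: 4, 1, 3, 5, 2
Rank food: 2, 3, 1, 5, 4
d = rank(mass) − rank(food): 2, -2, 2, 0, -2; Σd² = 16
ρ = 1 − 6Σd² / [n(n²−1)] = 1 − 6×16 / (5×24) = 1 − 96/120 ≈ 0.200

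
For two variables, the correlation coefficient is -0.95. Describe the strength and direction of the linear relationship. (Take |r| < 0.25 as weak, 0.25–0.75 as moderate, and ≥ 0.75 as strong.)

strong negative

r = -0.95 < 0 so the relationship is negative.
|r| = 0.95, which falls in the strong range.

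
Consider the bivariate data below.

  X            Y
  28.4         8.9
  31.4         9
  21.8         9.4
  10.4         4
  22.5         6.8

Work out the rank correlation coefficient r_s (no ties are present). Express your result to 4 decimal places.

Rank X: 4, 5, 2, 1, 3
Rank Y: 3, 4, 5, 1, 2
d = rank(X) − rank(Y): 1, 1, -3, 0, 1; Σd² = 12
ρ = 1 − 6Σd² / [n(n²−1)] = 1 − 6×12 / (5×24) = 1 − 72/120 ≈ 0.4000

0.4000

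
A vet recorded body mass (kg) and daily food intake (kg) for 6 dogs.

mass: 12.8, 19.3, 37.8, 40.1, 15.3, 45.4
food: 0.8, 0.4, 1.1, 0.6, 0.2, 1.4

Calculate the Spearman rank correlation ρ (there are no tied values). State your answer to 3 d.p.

Rank mass: 1, 3, 4, 5, 2, 6
Rank food: 4, 2, 5, 3, 1, 6
d = rank(mass) − rank(food): -3, 1, -1, 2, 1, 0; Σd² = 16
ρ = 1 − 6Σd² / [n(n²−1)] = 1 − 6×16 / (6×35) = 1 − 96/210 ≈ 0.543

0.543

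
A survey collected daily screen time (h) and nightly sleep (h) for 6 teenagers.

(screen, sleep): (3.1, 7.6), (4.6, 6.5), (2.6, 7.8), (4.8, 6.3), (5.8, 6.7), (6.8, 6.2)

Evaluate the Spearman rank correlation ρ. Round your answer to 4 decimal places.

Rank screen: 2, 3, 1, 4, 5, 6
Rank sleep: 5, 3, 6, 2, 4, 1
d = rank(screen) − rank(sleep): -3, 0, -5, 2, 1, 5; Σd² = 64
ρ = 1 − 6Σd² / [n(n²−1)] = 1 − 6×64 / (6×35) = 1 − 384/210 ≈ -0.8286

-0.8286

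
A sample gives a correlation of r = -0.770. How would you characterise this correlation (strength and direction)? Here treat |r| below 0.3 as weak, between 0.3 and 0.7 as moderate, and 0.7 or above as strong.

r = -0.770 < 0 so the relationship is negative.
|r| = 0.770, which falls in the strong range.

strong negative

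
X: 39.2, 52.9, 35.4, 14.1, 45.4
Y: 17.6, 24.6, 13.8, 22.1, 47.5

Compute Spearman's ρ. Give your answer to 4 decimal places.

Rank X: 3, 5, 2, 1, 4
Rank Y: 2, 4, 1, 3, 5
d = rank(X) − rank(Y): 1, 1, 1, -2, -1; Σd² = 8
ρ = 1 − 6Σd² / [n(n²−1)] = 1 − 6×8 / (5×24) = 1 − 48/120 ≈ 0.6000

0.6000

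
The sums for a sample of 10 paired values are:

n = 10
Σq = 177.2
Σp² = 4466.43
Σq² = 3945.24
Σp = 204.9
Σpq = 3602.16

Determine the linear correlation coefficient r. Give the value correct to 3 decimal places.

-0.062

r = (nΣpq − ΣpΣq) / √[(nΣp² − (Σp)²)(nΣq² − (Σq)²)]
Numerator: 10×3602.16 − 204.9×177.2 = -286.68
Denominator: √[(44664.3 − 41984.01)(39452.4 − 31399.84)] = √[2680.29 × 8052.56] = 4645.7718
r = -286.68 / 4645.7718 ≈ -0.062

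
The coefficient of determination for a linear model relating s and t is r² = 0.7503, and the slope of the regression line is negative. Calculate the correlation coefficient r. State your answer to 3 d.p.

|r| = √0.7503 = 0.866
The association is negative, so r = −0.866.

-0.866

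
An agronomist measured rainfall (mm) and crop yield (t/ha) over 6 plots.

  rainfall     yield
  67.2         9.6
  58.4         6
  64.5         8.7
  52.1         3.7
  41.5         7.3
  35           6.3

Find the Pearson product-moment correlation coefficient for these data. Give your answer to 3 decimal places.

n = 6, Σx = 318.7, Σy = 41.6, Σx² = 17748.31, Σy² = 310.52, Σxy = 2272.89
nΣxy − ΣxΣy = 13637.34 − 13257.92 = 379.42
nΣx² − (Σx)² = 106489.86 − 101569.69 = 4920.17; nΣy² − (Σy)² = 1863.12 − 1730.56 = 132.56
r = 379.42 / √(4920.17 × 132.56) = 379.42 / 807.6000 ≈ 0.470

0.470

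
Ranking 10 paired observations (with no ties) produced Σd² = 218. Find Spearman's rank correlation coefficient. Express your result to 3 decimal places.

ρ = 1 − 6Σd² / [n(n²−1)] = 1 − 6×218 / (10×99)
  = 1 − 1308/990 = 1 − 1.3212 ≈ -0.321

-0.321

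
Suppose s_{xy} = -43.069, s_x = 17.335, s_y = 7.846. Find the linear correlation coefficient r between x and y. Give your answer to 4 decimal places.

r = Cov(x,y) / (s_x · s_y) = -43.069 / (17.335 × 7.846)
  = -43.069 / 136.0104 ≈ -0.3167

-0.3167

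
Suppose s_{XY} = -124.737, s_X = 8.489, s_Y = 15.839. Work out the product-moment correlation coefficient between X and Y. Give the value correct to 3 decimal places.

r = Cov(X,Y) / (s_X · s_Y) = -124.737 / (8.489 × 15.839)
  = -124.737 / 134.4573 ≈ -0.928

-0.928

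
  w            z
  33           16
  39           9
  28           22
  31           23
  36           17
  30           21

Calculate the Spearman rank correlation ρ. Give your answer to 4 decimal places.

-0.7714

Rank w: 4, 6, 1, 3, 5, 2
Rank z: 2, 1, 5, 6, 3, 4
d = rank(w) − rank(z): 2, 5, -4, -3, 2, -2; Σd² = 62
ρ = 1 − 6Σd² / [n(n²−1)] = 1 − 6×62 / (6×35) = 1 − 372/210 ≈ -0.7714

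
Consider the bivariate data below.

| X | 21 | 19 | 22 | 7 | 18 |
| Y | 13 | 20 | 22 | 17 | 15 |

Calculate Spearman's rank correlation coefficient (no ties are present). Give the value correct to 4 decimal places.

0.3000

Rank X: 4, 3, 5, 1, 2
Rank Y: 1, 4, 5, 3, 2
d = rank(X) − rank(Y): 3, -1, 0, -2, 0; Σd² = 14
ρ = 1 − 6Σd² / [n(n²−1)] = 1 − 6×14 / (5×24) = 1 − 84/120 ≈ 0.3000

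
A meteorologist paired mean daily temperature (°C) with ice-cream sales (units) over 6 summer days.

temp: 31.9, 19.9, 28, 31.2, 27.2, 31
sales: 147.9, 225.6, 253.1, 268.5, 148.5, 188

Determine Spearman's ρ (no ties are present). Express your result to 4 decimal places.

-0.1429

Rank temp: 6, 1, 3, 5, 2, 4
Rank sales: 1, 4, 5, 6, 2, 3
d = rank(temp) − rank(sales): 5, -3, -2, -1, 0, 1; Σd² = 40
ρ = 1 − 6Σd² / [n(n²−1)] = 1 − 6×40 / (6×35) = 1 − 240/210 ≈ -0.1429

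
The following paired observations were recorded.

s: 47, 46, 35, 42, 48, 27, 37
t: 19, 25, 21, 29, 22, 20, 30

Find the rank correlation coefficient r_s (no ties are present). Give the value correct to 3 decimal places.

0.000

Rank s: 6, 5, 2, 4, 7, 1, 3
Rank t: 1, 5, 3, 6, 4, 2, 7
d = rank(s) − rank(t): 5, 0, -1, -2, 3, -1, -4; Σd² = 56
ρ = 1 − 6Σd² / [n(n²−1)] = 1 − 6×56 / (7×48) = 1 − 336/336 ≈ 0.000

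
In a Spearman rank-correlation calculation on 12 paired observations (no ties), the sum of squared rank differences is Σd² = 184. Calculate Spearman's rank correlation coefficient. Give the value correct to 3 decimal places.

0.357

ρ = 1 − 6Σd² / [n(n²−1)] = 1 − 6×184 / (12×143)
  = 1 − 1104/1716 = 1 − 0.6434 ≈ 0.357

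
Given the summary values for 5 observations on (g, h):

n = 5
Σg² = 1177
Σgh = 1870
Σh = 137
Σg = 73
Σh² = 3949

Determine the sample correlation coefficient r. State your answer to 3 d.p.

r = (nΣgh − ΣgΣh) / √[(nΣg² − (Σg)²)(nΣh² − (Σh)²)]
Numerator: 5×1870 − 73×137 = -651
Denominator: √[(5885 − 5329)(19745 − 18769)] = √[556 × 976] = 736.6519
r = -651 / 736.6519 ≈ -0.884

-0.884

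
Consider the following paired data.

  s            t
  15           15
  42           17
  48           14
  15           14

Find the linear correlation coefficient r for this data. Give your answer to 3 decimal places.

n = 4, Σs = 120, Σt = 60, Σs² = 4518, Σt² = 906, Σst = 1821
nΣst − ΣsΣt = 7284 − 7200 = 84
nΣs² − (Σs)² = 18072 − 14400 = 3672; nΣt² − (Σt)² = 3624 − 3600 = 24
r = 84 / √(3672 × 24) = 84 / 296.8636 ≈ 0.283

0.283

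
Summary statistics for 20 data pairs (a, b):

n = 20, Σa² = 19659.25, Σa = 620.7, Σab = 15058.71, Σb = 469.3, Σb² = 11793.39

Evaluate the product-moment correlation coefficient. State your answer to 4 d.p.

r = (nΣab − ΣaΣb) / √[(nΣa² − (Σa)²)(nΣb² − (Σb)²)]
Numerator: 20×15058.71 − 620.7×469.3 = 9879.69
Denominator: √[(393185 − 385268.49)(235867.8 − 220242.49)] = √[7916.51 × 15625.31] = 11121.9568
r = 9879.69 / 11121.9568 ≈ 0.8883

0.8883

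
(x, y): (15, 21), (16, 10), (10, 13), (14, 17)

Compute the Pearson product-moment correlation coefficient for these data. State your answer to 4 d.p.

n = 4, Σx = 55, Σy = 61, Σx² = 777, Σy² = 999, Σxy = 843
nΣxy − ΣxΣy = 3372 − 3355 = 17
nΣx² − (Σx)² = 3108 − 3025 = 83; nΣy² − (Σy)² = 3996 − 3721 = 275
r = 17 / √(83 × 275) = 17 / 151.0794 ≈ 0.1125

0.1125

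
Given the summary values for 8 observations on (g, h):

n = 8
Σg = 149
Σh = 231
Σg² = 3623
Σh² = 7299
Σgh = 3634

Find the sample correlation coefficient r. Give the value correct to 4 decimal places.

r = (nΣgh − ΣgΣh) / √[(nΣg² − (Σg)²)(nΣh² − (Σh)²)]
Numerator: 8×3634 − 149×231 = -5347
Denominator: √[(28984 − 22201)(58392 − 53361)] = √[6783 × 5031] = 5841.6841
r = -5347 / 5841.6841 ≈ -0.9153

-0.9153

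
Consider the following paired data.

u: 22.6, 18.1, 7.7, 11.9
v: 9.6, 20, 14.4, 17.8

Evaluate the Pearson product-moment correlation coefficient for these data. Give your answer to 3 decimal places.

-0.335

n = 4, Σu = 60.3, Σv = 61.8, Σu² = 1039.27, Σv² = 1016.36, Σuv = 901.66
nΣuv − ΣuΣv = 3606.64 − 3726.54 = -119.9
nΣu² − (Σu)² = 4157.08 − 3636.09 = 520.99; nΣv² − (Σv)² = 4065.44 − 3819.24 = 246.2
r = -119.9 / √(520.99 × 246.2) = -119.9 / 358.1449 ≈ -0.335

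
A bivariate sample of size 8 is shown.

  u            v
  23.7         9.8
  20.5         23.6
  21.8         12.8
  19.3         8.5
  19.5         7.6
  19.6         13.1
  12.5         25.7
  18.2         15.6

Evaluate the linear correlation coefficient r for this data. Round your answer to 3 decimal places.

-0.604

n = 8, Σu = 155.1, Σv = 116.7, Σu² = 3081.57, Σv² = 2022.31, Σuv = 2169.28
nΣuv − ΣuΣv = 17354.24 − 18100.17 = -745.93
nΣu² − (Σu)² = 24652.56 − 24056.01 = 596.55; nΣv² − (Σv)² = 16178.48 − 13618.89 = 2559.59
r = -745.93 / √(596.55 × 2559.59) = -745.93 / 1235.6874 ≈ -0.604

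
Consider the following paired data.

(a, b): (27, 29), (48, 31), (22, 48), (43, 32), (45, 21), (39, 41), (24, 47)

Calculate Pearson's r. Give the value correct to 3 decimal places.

-0.686

n = 7, Σa = 248, Σb = 249, Σa² = 9488, Σb² = 9461, Σab = 8375
nΣab − ΣaΣb = 58625 − 61752 = -3127
nΣa² − (Σa)² = 66416 − 61504 = 4912; nΣb² − (Σb)² = 66227 − 62001 = 4226
r = -3127 / √(4912 × 4226) = -3127 / 4556.1071 ≈ -0.686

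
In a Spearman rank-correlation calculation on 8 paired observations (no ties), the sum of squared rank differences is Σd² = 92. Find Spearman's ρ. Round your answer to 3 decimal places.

ρ = 1 − 6Σd² / [n(n²−1)] = 1 − 6×92 / (8×63)
  = 1 − 552/504 = 1 − 1.0952 ≈ -0.095

-0.095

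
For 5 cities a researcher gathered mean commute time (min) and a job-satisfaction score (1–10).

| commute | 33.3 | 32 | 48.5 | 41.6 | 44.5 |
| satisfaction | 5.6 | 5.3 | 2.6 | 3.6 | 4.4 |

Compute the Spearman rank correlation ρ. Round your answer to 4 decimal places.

-0.8000

Rank commute: 2, 1, 5, 3, 4
Rank satisfaction: 5, 4, 1, 2, 3
d = rank(commute) − rank(satisfaction): -3, -3, 4, 1, 1; Σd² = 36
ρ = 1 − 6Σd² / [n(n²−1)] = 1 − 6×36 / (5×24) = 1 − 216/120 ≈ -0.8000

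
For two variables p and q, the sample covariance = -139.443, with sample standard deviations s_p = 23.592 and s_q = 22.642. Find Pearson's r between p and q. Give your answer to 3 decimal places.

-0.261

r = Cov(p,q) / (s_p · s_q) = -139.443 / (23.592 × 22.642)
  = -139.443 / 534.1701 ≈ -0.261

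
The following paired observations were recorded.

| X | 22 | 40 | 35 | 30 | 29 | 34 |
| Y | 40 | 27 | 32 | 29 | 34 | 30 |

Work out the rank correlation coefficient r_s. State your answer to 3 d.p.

-0.771

Rank X: 1, 6, 5, 3, 2, 4
Rank Y: 6, 1, 4, 2, 5, 3
d = rank(X) − rank(Y): -5, 5, 1, 1, -3, 1; Σd² = 62
ρ = 1 − 6Σd² / [n(n²−1)] = 1 − 6×62 / (6×35) = 1 − 372/210 ≈ -0.771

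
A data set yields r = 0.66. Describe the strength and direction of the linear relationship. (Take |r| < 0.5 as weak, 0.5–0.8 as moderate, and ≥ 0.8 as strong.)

r = 0.66 > 0 so the relationship is positive.
|r| = 0.66, which falls in the moderate range.

moderate positive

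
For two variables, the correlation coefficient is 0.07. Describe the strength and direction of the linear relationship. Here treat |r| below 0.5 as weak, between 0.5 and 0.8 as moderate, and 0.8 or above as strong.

r = 0.07 > 0 so the relationship is positive.
|r| = 0.07, which falls in the weak range.

weak positive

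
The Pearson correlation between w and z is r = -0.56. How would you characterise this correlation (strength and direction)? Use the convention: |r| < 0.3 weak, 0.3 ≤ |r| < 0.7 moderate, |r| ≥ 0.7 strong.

moderate negative

r = -0.56 < 0 so the relationship is negative.
|r| = 0.56, which falls in the moderate range.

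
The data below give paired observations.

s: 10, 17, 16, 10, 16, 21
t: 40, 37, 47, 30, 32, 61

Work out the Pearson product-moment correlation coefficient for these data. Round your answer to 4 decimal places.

n = 6, Σs = 90, Σt = 247, Σs² = 1442, Σt² = 10823, Σst = 3874
nΣst − ΣsΣt = 23244 − 22230 = 1014
nΣs² − (Σs)² = 8652 − 8100 = 552; nΣt² − (Σt)² = 64938 − 61009 = 3929
r = 1014 / √(552 × 3929) = 1014 / 1472.6873 ≈ 0.6885

0.6885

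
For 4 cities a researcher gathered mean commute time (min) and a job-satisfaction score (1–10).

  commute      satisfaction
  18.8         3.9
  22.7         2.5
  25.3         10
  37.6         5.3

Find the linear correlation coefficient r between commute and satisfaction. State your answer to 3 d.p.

0.201

n = 4, Σx = 104.4, Σy = 21.7, Σx² = 2922.58, Σy² = 149.55, Σxy = 582.35
nΣxy − ΣxΣy = 2329.4 − 2265.48 = 63.92
nΣx² − (Σx)² = 11690.32 − 10899.36 = 790.96; nΣy² − (Σy)² = 598.2 − 470.89 = 127.31
r = 63.92 / √(790.96 × 127.31) = 63.92 / 317.3281 ≈ 0.201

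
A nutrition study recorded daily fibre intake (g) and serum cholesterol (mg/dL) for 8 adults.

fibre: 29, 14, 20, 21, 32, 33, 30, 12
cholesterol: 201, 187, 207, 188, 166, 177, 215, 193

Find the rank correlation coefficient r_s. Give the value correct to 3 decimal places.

-0.310

Rank fibre: 5, 2, 3, 4, 7, 8, 6, 1
Rank cholesterol: 6, 3, 7, 4, 1, 2, 8, 5
d = rank(fibre) − rank(cholesterol): -1, -1, -4, 0, 6, 6, -2, -4; Σd² = 110
ρ = 1 − 6Σd² / [n(n²−1)] = 1 − 6×110 / (8×63) = 1 − 660/504 ≈ -0.310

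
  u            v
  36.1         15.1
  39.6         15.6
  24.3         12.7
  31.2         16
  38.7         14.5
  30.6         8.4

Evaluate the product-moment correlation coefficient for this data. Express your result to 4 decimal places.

n = 6, Σu = 200.5, Σv = 82.3, Σu² = 6869.35, Σv² = 1169.47, Σuv = 2788.87
nΣuv − ΣuΣv = 16733.22 − 16501.15 = 232.07
nΣu² − (Σu)² = 41216.1 − 40200.25 = 1015.85; nΣv² − (Σv)² = 7016.82 − 6773.29 = 243.53
r = 232.07 / √(1015.85 × 243.53) = 232.07 / 497.3831 ≈ 0.4666

0.4666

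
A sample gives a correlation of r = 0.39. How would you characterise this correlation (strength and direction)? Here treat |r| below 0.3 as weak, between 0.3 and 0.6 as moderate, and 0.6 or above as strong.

moderate positive

r = 0.39 > 0 so the relationship is positive.
|r| = 0.39, which falls in the moderate range.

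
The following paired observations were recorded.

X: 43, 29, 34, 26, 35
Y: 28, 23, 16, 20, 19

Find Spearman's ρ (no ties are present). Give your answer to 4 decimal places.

Rank X: 5, 2, 3, 1, 4
Rank Y: 5, 4, 1, 3, 2
d = rank(X) − rank(Y): 0, -2, 2, -2, 2; Σd² = 16
ρ = 1 − 6Σd² / [n(n²−1)] = 1 − 6×16 / (5×24) = 1 − 96/120 ≈ 0.2000

0.2000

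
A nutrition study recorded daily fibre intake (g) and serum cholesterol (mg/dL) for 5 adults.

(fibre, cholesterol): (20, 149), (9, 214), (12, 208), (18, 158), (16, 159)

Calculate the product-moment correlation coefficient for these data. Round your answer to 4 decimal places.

-0.9616

n = 5, Σx = 75, Σy = 888, Σx² = 1205, Σy² = 161506, Σxy = 12790
nΣxy − ΣxΣy = 63950 − 66600 = -2650
nΣx² − (Σx)² = 6025 − 5625 = 400; nΣy² − (Σy)² = 807530 − 788544 = 18986
r = -2650 / √(400 × 18986) = -2650 / 2755.7939 ≈ -0.9616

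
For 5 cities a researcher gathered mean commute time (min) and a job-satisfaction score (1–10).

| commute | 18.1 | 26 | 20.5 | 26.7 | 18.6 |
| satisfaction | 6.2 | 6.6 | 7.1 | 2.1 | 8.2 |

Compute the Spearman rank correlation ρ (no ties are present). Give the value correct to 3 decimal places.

Rank commute: 1, 4, 3, 5, 2
Rank satisfaction: 2, 3, 4, 1, 5
d = rank(commute) − rank(satisfaction): -1, 1, -1, 4, -3; Σd² = 28
ρ = 1 − 6Σd² / [n(n²−1)] = 1 − 6×28 / (5×24) = 1 − 168/120 ≈ -0.400

-0.400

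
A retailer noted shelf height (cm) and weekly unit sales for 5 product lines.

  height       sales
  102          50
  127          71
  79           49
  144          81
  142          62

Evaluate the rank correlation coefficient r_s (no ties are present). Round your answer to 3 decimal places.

0.900

Rank height: 2, 3, 1, 5, 4
Rank sales: 2, 4, 1, 5, 3
d = rank(height) − rank(sales): 0, -1, 0, 0, 1; Σd² = 2
ρ = 1 − 6Σd² / [n(n²−1)] = 1 − 6×2 / (5×24) = 1 − 12/120 ≈ 0.900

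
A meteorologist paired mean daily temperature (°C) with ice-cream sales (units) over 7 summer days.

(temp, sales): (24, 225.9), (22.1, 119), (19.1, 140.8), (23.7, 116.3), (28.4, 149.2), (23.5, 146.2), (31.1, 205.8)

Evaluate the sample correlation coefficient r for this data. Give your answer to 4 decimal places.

0.4745

n = 7, Σx = 171.9, Σy = 1103.2, Σx² = 4316.93, Σy² = 184530.86, Σxy = 27570.45
nΣxy − ΣxΣy = 192993.15 − 189640.08 = 3353.07
nΣx² − (Σx)² = 30218.51 − 29549.61 = 668.9; nΣy² − (Σy)² = 1291716.02 − 1217050.24 = 74665.78
r = 3353.07 / √(668.9 × 74665.78) = 3353.07 / 7067.1027 ≈ 0.4745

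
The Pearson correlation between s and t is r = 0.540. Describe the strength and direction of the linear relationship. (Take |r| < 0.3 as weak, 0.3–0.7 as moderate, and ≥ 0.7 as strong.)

r = 0.540 > 0 so the relationship is positive.
|r| = 0.540, which falls in the moderate range.

moderate positive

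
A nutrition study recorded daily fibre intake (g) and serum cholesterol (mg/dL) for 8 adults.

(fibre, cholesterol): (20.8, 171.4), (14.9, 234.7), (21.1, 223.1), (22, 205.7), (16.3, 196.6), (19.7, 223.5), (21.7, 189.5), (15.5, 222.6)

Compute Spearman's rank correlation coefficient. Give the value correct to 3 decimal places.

-0.476

Rank fibre: 5, 1, 6, 8, 3, 4, 7, 2
Rank cholesterol: 1, 8, 6, 4, 3, 7, 2, 5
d = rank(fibre) − rank(cholesterol): 4, -7, 0, 4, 0, -3, 5, -3; Σd² = 124
ρ = 1 − 6Σd² / [n(n²−1)] = 1 − 6×124 / (8×63) = 1 − 744/504 ≈ -0.476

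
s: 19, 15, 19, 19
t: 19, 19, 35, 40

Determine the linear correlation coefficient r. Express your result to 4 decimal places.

n = 4, Σs = 72, Σt = 113, Σs² = 1308, Σt² = 3547, Σst = 2071
nΣst − ΣsΣt = 8284 − 8136 = 148
nΣs² − (Σs)² = 5232 − 5184 = 48; nΣt² − (Σt)² = 14188 − 12769 = 1419
r = 148 / √(48 × 1419) = 148 / 260.9828 ≈ 0.5671

0.5671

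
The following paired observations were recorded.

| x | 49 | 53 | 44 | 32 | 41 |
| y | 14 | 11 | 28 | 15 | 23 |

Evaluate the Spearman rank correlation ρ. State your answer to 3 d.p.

Rank x: 4, 5, 3, 1, 2
Rank y: 2, 1, 5, 3, 4
d = rank(x) − rank(y): 2, 4, -2, -2, -2; Σd² = 32
ρ = 1 − 6Σd² / [n(n²−1)] = 1 − 6×32 / (5×24) = 1 − 192/120 ≈ -0.600

-0.600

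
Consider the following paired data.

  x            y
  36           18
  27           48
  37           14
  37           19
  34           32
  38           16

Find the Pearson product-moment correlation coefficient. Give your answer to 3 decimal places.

n = 6, Σx = 209, Σy = 147, Σx² = 7363, Σy² = 4465, Σxy = 4861
nΣxy − ΣxΣy = 29166 − 30723 = -1557
nΣx² − (Σx)² = 44178 − 43681 = 497; nΣy² − (Σy)² = 26790 − 21609 = 5181
r = -1557 / √(497 × 5181) = -1557 / 1604.6673 ≈ -0.970

-0.970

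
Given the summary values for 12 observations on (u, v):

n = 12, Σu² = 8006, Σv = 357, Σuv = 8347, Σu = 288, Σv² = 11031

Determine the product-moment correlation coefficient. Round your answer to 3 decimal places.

-0.330

r = (nΣuv − ΣuΣv) / √[(nΣu² − (Σu)²)(nΣv² − (Σv)²)]
Numerator: 12×8347 − 288×357 = -2652
Denominator: √[(96072 − 82944)(132372 − 127449)] = √[13128 × 4923] = 8039.2253
r = -2652 / 8039.2253 ≈ -0.330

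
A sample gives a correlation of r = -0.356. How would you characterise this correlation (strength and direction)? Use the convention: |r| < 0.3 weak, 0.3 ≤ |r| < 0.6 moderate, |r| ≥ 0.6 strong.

moderate negative

r = -0.356 < 0 so the relationship is negative.
|r| = 0.356, which falls in the moderate range.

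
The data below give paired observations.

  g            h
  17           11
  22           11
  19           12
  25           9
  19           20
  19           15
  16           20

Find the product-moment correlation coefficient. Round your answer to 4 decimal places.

n = 7, Σg = 137, Σh = 98, Σg² = 2737, Σh² = 1492, Σgh = 1867
nΣgh − ΣgΣh = 13069 − 13426 = -357
nΣg² − (Σg)² = 19159 − 18769 = 390; nΣh² − (Σh)² = 10444 − 9604 = 840
r = -357 / √(390 × 840) = -357 / 572.3635 ≈ -0.6237

-0.6237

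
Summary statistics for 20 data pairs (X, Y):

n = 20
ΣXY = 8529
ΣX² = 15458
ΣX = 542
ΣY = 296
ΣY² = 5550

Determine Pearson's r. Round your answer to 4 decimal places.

r = (nΣXY − ΣXΣY) / √[(nΣX² − (ΣX)²)(nΣY² − (ΣY)²)]
Numerator: 20×8529 − 542×296 = 10148
Denominator: √[(309160 − 293764)(111000 − 87616)] = √[15396 × 23384] = 18974.1947
r = 10148 / 18974.1947 ≈ 0.5348

0.5348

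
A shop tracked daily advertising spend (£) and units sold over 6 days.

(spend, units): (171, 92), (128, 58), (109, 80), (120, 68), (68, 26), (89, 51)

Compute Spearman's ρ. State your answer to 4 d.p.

Rank spend: 6, 5, 3, 4, 1, 2
Rank units: 6, 3, 5, 4, 1, 2
d = rank(spend) − rank(units): 0, 2, -2, 0, 0, 0; Σd² = 8
ρ = 1 − 6Σd² / [n(n²−1)] = 1 − 6×8 / (6×35) = 1 − 48/210 ≈ 0.7714

0.7714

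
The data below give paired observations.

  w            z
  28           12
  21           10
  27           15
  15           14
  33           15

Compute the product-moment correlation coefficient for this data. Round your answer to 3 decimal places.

n = 5, Σw = 124, Σz = 66, Σw² = 3268, Σz² = 890, Σwz = 1656
nΣwz − ΣwΣz = 8280 − 8184 = 96
nΣw² − (Σw)² = 16340 − 15376 = 964; nΣz² − (Σz)² = 4450 − 4356 = 94
r = 96 / √(964 × 94) = 96 / 301.0249 ≈ 0.319

0.319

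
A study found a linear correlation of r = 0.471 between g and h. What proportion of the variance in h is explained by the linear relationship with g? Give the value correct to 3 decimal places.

0.222

r² = (0.471)² = 0.222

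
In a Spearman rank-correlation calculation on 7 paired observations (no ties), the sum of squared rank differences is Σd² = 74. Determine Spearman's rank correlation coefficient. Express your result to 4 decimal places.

ρ = 1 − 6Σd² / [n(n²−1)] = 1 − 6×74 / (7×48)
  = 1 − 444/336 = 1 − 1.32143 ≈ -0.3214

-0.3214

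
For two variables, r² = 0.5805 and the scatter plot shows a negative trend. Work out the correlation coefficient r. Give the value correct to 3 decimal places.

|r| = √0.5805 = 0.762
The association is negative, so r = −0.762.

-0.762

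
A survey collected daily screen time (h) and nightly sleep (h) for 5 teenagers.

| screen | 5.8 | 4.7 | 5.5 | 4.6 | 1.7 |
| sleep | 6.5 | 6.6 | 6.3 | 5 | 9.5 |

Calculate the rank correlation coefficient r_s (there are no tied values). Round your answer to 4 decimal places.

-0.3000

Rank screen: 5, 3, 4, 2, 1
Rank sleep: 3, 4, 2, 1, 5
d = rank(screen) − rank(sleep): 2, -1, 2, 1, -4; Σd² = 26
ρ = 1 − 6Σd² / [n(n²−1)] = 1 − 6×26 / (5×24) = 1 − 156/120 ≈ -0.3000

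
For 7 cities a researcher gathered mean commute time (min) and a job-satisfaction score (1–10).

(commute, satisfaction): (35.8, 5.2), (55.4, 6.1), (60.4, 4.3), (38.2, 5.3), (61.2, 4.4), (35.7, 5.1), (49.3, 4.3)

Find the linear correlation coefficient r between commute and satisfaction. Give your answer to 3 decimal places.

-0.350

n = 7, Σx = 336, Σy = 34.7, Σx² = 16908.62, Σy² = 174.69, Σxy = 1649.62
nΣxy − ΣxΣy = 11547.34 − 11659.2 = -111.86
nΣx² − (Σx)² = 118360.34 − 112896 = 5464.34; nΣy² − (Σy)² = 1222.83 − 1204.09 = 18.74
r = -111.86 / √(5464.34 × 18.74) = -111.86 / 320.0027 ≈ -0.350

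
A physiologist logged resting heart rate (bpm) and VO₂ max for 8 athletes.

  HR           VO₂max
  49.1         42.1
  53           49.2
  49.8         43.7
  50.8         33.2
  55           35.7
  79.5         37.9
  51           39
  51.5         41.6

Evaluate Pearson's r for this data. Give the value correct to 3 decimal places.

n = 8, Σx = 439.7, Σy = 322.4, Σx² = 24878.99, Σy² = 13167.44, Σxy = 17645.48
nΣxy − ΣxΣy = 141163.84 − 141759.28 = -595.44
nΣx² − (Σx)² = 199031.92 − 193336.09 = 5695.83; nΣy² − (Σy)² = 105339.52 − 103941.76 = 1397.76
r = -595.44 / √(5695.83 × 1397.76) = -595.44 / 2821.5959 ≈ -0.211

-0.211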